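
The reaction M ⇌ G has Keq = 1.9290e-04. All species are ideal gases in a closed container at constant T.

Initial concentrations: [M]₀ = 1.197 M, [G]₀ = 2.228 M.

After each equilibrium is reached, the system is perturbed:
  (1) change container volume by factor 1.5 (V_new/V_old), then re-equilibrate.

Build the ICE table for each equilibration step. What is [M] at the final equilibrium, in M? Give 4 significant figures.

Q₀ = 1.861 vs Keq = 1.9290e-04 ⇒ Q>K, reverse
Step 1:
                   M          G
  Initial      1.197      2.228
  Change       2.227     -2.227
  Equil        3.424 6.6056e-04
  solve Keq expr → x = -2.227; check Q = 1.9290e-04
Then change container volume by factor 1.5 (V_new/V_old).
Step 2:
                   M          G
  Initial      2.283 4.4037e-04
  Change           0          0
  Equil        2.283 4.4037e-04
  solve Keq expr → x = 0; check Q = 1.9290e-04

[M]_eq = 2.283 M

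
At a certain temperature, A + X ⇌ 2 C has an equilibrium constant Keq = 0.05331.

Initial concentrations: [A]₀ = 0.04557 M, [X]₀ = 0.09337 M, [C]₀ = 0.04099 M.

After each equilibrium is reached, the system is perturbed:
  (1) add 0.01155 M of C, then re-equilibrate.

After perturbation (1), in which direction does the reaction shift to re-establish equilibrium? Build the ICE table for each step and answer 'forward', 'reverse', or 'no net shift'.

Direction: reverse

Q₀ = 0.3949 vs Keq = 0.05331 ⇒ Q>K, reverse
Step 1:
                    A           X           C
  Initial     0.04557     0.09337     0.04099
  Change      0.01156     0.01156    -0.02311
  Equil       0.05713      0.1049     0.01788
  solve Keq expr → x = -0.01156; check Q = 0.05331
Then add 0.01155 M of C.
Step 2:
                    A           X           C
  Initial     0.05713      0.1049     0.02943
  Change     0.005154    0.005154    -0.01031
  Equil       0.06228      0.1101     0.01912
  solve Keq expr → x = -0.005154; check Q = 0.05331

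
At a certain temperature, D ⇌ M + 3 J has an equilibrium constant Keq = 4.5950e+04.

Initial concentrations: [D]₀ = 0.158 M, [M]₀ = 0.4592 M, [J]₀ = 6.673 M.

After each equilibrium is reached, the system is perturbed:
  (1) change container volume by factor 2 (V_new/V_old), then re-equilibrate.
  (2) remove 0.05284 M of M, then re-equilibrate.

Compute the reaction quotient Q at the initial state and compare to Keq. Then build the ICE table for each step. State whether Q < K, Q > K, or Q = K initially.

Q₀ = 863.6; Q < K (proceeds forward)

Q₀ = 863.6 vs Keq = 4.5950e+04 ⇒ Q<K, forward
Step 1:
                   D          M          J
  I            0.158     0.4592      6.673
  C          -0.1532     0.1532     0.4595
  E         0.004836     0.6124      7.132
  solve Keq expr → x = 0.1532; check Q = 4.5950e+04
Then change container volume by factor 2 (V_new/V_old).
Step 2:
                   D          M          J
  I         0.002418     0.3062      3.566
  C        -0.002112   0.002112   0.006336
  E       3.0593e-04     0.3083      3.573
  solve Keq expr → x = 0.002112; check Q = 4.5950e+04
Then remove 0.05284 M of M.
Step 3:
                   D          M          J
  I       3.0593e-04     0.2555      3.573
  C       -5.2350e-05 5.2350e-05 1.5705e-04
  E       2.5358e-04     0.2555      3.573
  solve Keq expr → x = 5.2350e-05; check Q = 4.5950e+04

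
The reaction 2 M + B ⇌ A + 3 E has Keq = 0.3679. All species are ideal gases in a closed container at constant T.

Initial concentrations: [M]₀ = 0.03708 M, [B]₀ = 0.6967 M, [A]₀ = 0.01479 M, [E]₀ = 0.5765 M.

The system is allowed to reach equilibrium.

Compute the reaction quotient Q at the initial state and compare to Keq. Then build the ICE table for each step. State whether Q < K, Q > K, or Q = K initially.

Q₀ = 2.958; Q > K (proceeds reverse)

Q₀ = 2.958 vs Keq = 0.3679 ⇒ Q>K, reverse
Step 1:
                    M           B           A           E
  Initial     0.03708      0.6967     0.01479      0.5765
  Change      0.01945    0.009725   -0.009725    -0.02917
  Equil       0.05653      0.7064    0.005065      0.5473
  solve Keq expr → x = -0.009725; check Q = 0.3679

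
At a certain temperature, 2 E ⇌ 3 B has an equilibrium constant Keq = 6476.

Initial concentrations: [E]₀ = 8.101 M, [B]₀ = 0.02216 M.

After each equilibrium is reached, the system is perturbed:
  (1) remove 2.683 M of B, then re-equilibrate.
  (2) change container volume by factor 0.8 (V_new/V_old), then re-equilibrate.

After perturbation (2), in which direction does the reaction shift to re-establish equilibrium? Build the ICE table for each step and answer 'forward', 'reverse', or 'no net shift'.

Direction: reverse

Q₀ = 1.6582e-07 vs Keq = 6476 ⇒ Q<K, forward
Step 1:
                   E          B
  I            8.101    0.02216
  C           -7.619      11.43
  E           0.4815      11.45
  solve Keq expr → x = 3.81; check Q = 6476
Then remove 2.683 M of B.
Step 2:
                   E          B
  I           0.4815      8.768
  C          -0.1467       0.22
  E           0.3349      8.988
  solve Keq expr → x = 0.07334; check Q = 6476
Then change container volume by factor 0.8 (V_new/V_old).
Step 3:
                   E          B
  I           0.4186      11.24
  C          0.04518   -0.06777
  E           0.4638      11.17
  solve Keq expr → x = -0.02259; check Q = 6476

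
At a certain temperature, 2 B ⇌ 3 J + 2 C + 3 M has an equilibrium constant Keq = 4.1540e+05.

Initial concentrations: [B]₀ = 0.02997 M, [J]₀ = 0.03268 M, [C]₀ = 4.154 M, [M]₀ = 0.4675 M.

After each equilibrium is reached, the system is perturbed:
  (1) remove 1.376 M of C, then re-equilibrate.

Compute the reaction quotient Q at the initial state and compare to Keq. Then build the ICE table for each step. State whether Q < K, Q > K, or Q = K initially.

Q₀ = 0.06851 vs Keq = 4.1540e+05 ⇒ Q<K, forward
Step 1:
                    B           J           C           M
  I           0.02997     0.03268       4.154      0.4675
  C          -0.02992     0.04488     0.02992     0.04488
  E        5.1425e-05     0.07756       4.184      0.5124
  solve Keq expr → x = 0.01496; check Q = 4.1540e+05
Then remove 1.376 M of C.
Step 2:
                    B           J           C           M
  I        5.1425e-05     0.07756       2.808      0.5124
  C       -1.6893e-05  2.5339e-05  1.6893e-05  2.5339e-05
  E        3.4532e-05     0.07758       2.808      0.5124
  solve Keq expr → x = 8.4464e-06; check Q = 4.1540e+05

Q₀ = 0.06851; Q < K (proceeds forward)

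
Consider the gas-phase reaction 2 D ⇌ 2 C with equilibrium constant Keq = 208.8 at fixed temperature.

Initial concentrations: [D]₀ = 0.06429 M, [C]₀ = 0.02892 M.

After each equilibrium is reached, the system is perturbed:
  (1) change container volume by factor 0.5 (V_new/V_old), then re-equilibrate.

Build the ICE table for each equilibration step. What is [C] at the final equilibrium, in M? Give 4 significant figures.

Q₀ = 0.2024 vs Keq = 208.8 ⇒ Q<K, forward
Step 1:
                   D          C
  I          0.06429    0.02892
  C         -0.05826    0.05826
  E         0.006033    0.08718
  solve Keq expr → x = 0.02913; check Q = 208.8
Then change container volume by factor 0.5 (V_new/V_old).
Step 2:
                   D          C
  I          0.01207     0.1744
  C                0          0
  E          0.01207     0.1744
  solve Keq expr → x = 0; check Q = 208.8

[C]_eq = 0.1744 M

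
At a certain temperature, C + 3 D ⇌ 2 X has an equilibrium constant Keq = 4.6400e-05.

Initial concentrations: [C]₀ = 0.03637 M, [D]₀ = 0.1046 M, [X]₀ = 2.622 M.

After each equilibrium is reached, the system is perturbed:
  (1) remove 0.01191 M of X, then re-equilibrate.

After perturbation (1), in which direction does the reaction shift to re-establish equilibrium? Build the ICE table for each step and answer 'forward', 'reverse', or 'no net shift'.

Q₀ = 1.6517e+05 vs Keq = 4.6400e-05 ⇒ Q>K, reverse
Step 1:
                   C          D          X
  init       0.03637     0.1046      2.622
  Δ             1.28      3.841     -2.561
  eq           1.317      3.946    0.06126
  solve Keq expr → x = -1.28; check Q = 4.6400e-05
Then remove 0.01191 M of X.
Step 2:
                   C          D          X
  init         1.317      3.946    0.04935
  Δ        -0.005691   -0.01707    0.01138
  eq           1.311      3.929    0.06073
  solve Keq expr → x = 0.005691; check Q = 4.6400e-05

Direction: forward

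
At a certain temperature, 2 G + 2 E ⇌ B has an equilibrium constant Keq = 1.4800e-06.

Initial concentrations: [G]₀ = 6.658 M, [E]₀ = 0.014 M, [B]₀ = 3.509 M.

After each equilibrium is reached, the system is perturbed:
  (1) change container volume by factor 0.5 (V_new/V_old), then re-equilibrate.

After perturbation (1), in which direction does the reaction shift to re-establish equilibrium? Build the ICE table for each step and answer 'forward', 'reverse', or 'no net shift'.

Q₀ = 403.9 vs Keq = 1.4800e-06 ⇒ Q>K, reverse
Step 1:
                   G          E          B
  Initial      6.658      0.014      3.509
  Change       6.991      6.991     -3.495
  Equil        13.65      7.005    0.01353
  solve Keq expr → x = -3.495; check Q = 1.4800e-06
Then change container volume by factor 0.5 (V_new/V_old).
Step 2:
                   G          E          B
  Initial       27.3      14.01    0.02706
  Change     -0.3472    -0.3472     0.1736
  Equil        26.95      13.66     0.2007
  solve Keq expr → x = 0.1736; check Q = 1.4800e-06

Direction: forward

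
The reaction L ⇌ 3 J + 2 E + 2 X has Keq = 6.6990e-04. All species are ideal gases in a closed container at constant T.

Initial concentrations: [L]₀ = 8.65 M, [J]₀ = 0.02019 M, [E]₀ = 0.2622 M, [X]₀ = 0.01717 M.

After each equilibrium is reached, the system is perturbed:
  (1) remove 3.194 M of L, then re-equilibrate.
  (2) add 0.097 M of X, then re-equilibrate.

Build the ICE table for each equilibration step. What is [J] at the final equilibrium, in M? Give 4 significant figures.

[J]_eq = 0.4332 M

Q₀ = 1.9284e-11 vs Keq = 6.6990e-04 ⇒ Q<K, forward
Step 1:
                   L          J          E          X
  Initial       8.65    0.02019     0.2622    0.01717
  Change     -0.1645     0.4936     0.3291     0.3291
  Equil        8.485     0.5138     0.5913     0.3462
  solve Keq expr → x = 0.1645; check Q = 6.6990e-04
Then remove 3.194 M of L.
Step 2:
                   L          J          E          X
  Initial      5.291     0.5138     0.5913     0.3462
  Change     0.01266   -0.03799   -0.02532   -0.02532
  Equil        5.304     0.4758     0.5659     0.3209
  solve Keq expr → x = -0.01266; check Q = 6.6990e-04
Then add 0.097 M of X.
Step 3:
                   L          J          E          X
  Initial      5.304     0.4758     0.5659     0.4179
  Change     0.01421   -0.04263   -0.02842   -0.02842
  Equil        5.318     0.4332     0.5375     0.3895
  solve Keq expr → x = -0.01421; check Q = 6.6990e-04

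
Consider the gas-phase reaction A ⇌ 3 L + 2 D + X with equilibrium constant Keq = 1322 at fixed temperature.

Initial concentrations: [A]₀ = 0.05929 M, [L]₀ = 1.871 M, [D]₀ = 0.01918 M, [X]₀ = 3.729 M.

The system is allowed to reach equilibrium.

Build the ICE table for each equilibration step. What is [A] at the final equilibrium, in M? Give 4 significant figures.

Q₀ = 0.1515 vs Keq = 1322 ⇒ Q<K, forward
Step 1:
                    A           L           D           X
  I           0.05929       1.871     0.01918       3.729
  C          -0.05883      0.1765      0.1177     0.05883
  E        4.6051e-04       2.047      0.1368       3.788
  solve Keq expr → x = 0.05883; check Q = 1322

[A]_eq = 4.6051e-04 M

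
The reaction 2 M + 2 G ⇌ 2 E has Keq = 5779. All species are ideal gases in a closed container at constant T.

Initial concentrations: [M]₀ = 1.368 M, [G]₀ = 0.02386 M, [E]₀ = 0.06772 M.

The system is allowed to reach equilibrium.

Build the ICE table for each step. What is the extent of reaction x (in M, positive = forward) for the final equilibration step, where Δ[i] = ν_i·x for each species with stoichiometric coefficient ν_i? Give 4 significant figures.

x = 0.01149 M

Q₀ = 4.304 vs Keq = 5779 ⇒ Q<K, forward
Step 1:
                  M         G         E
  init        1.368   0.02386   0.06772
  Δ        -0.02297  -0.02297   0.02297
  eq          1.345 8.8699e-04   0.09069
  solve Keq expr → x = 0.01149; check Q = 5779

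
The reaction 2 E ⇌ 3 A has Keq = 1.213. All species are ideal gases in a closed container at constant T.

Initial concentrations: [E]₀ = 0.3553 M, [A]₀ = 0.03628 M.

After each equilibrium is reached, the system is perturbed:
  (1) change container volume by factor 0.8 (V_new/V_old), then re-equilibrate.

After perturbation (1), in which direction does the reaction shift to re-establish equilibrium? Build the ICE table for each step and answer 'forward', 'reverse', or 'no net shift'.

Direction: reverse

Q₀ = 3.7828e-04 vs Keq = 1.213 ⇒ Q<K, forward
Step 1:
                    E           A
  I            0.3553     0.03628
  C             -0.19       0.285
  E            0.1653      0.3212
  solve Keq expr → x = 0.09499; check Q = 1.213
Then change container volume by factor 0.8 (V_new/V_old).
Step 2:
                    E           A
  I            0.2067      0.4016
  C           0.01069    -0.01604
  E            0.2173      0.3855
  solve Keq expr → x = -0.005345; check Q = 1.213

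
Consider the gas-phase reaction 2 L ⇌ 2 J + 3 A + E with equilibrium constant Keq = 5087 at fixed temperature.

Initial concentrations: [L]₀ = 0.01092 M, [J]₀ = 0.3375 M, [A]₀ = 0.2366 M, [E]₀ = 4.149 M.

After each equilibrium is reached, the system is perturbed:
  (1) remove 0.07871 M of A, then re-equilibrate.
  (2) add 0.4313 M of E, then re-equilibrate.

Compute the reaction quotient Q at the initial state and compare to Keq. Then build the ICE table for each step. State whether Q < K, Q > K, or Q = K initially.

Q₀ = 52.49; Q < K (proceeds forward)

Q₀ = 52.49 vs Keq = 5087 ⇒ Q<K, forward
Step 1:
                   L          J          A          E
  init       0.01092     0.3375     0.2366      4.149
  Δ        -0.009672   0.009672    0.01451   0.004836
  eq        0.001248     0.3472     0.2511      4.154
  solve Keq expr → x = 0.004836; check Q = 5087
Then remove 0.07871 M of A.
Step 2:
                   L          J          A          E
  init      0.001248     0.3472     0.1724      4.154
  Δ       -5.3214e-04 5.3214e-04 7.9822e-04 2.6607e-04
  eq      7.1618e-04     0.3477     0.1732      4.154
  solve Keq expr → x = 2.6607e-04; check Q = 5087
Then add 0.4313 M of E.
Step 3:
                   L          J          A          E
  init    7.1618e-04     0.3477     0.1732      4.585
  Δ       3.5832e-05 -3.5832e-05 -5.3747e-05 -1.7916e-05
  eq      7.5201e-04     0.3477     0.1731      4.585
  solve Keq expr → x = -1.7916e-05; check Q = 5087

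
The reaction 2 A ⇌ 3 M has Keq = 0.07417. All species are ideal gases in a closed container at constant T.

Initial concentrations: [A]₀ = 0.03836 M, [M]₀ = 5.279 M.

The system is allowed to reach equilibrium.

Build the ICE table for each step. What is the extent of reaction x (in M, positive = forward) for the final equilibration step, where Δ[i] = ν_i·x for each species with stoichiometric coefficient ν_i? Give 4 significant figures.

Q₀ = 9.9976e+04 vs Keq = 0.07417 ⇒ Q>K, reverse
Step 1:
                    A           M
  Initial     0.03836       5.279
  Change         2.94      -4.409
  Equil         2.978      0.8697
  solve Keq expr → x = -1.47; check Q = 0.07417

x = -1.47 M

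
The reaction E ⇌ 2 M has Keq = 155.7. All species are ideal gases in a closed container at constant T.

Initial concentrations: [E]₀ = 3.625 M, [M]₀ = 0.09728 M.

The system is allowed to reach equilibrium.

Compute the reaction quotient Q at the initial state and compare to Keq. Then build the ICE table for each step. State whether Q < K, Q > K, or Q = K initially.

Q₀ = 0.002611; Q < K (proceeds forward)

Q₀ = 0.002611 vs Keq = 155.7 ⇒ Q<K, forward
Step 1:
                  E         M
  init        3.625   0.09728
  Δ          -3.331     6.663
  eq         0.2935      6.76
  solve Keq expr → x = 3.331; check Q = 155.7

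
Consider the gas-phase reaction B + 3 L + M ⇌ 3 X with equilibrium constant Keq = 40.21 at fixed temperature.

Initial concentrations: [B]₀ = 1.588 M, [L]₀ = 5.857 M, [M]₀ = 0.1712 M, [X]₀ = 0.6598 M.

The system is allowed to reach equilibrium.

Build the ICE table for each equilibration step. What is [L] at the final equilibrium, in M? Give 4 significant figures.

[L]_eq = 5.344 M

Q₀ = 0.005258 vs Keq = 40.21 ⇒ Q<K, forward
Step 1:
                  B         L         M         X
  I           1.588     5.857    0.1712    0.6598
  C          -0.171    -0.513    -0.171     0.513
  E           1.417     5.344 1.8554e-04     1.173
  solve Keq expr → x = 0.171; check Q = 40.21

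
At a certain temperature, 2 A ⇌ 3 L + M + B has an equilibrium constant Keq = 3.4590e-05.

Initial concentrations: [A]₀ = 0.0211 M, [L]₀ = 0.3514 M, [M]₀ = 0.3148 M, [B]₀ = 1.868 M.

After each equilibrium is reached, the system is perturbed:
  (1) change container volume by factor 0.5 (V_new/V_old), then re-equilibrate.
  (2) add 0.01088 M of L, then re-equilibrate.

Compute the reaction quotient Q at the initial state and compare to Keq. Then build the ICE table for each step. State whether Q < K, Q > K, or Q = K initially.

Q₀ = 57.31 vs Keq = 3.4590e-05 ⇒ Q>K, reverse
Step 1:
                    A           L           M           B
  I            0.0211      0.3514      0.3148       1.868
  C            0.2223     -0.3335     -0.1112     -0.1112
  E            0.2434     0.01789      0.2036       1.757
  solve Keq expr → x = -0.1112; check Q = 3.4590e-05
Then change container volume by factor 0.5 (V_new/V_old).
Step 2:
                    A           L           M           B
  I            0.4869     0.03579      0.4073       3.514
  C           0.01167    -0.01751   -0.005837   -0.005837
  E            0.4985     0.01828      0.4014       3.508
  solve Keq expr → x = -0.005837; check Q = 3.4590e-05
Then add 0.01088 M of L.
Step 3:
                    A           L           M           B
  I            0.4985     0.02916      0.4014       3.508
  C          0.007097    -0.01065   -0.003549   -0.003549
  E            0.5056     0.01851      0.3979       3.504
  solve Keq expr → x = -0.003549; check Q = 3.4590e-05

Q₀ = 57.31; Q > K (proceeds reverse)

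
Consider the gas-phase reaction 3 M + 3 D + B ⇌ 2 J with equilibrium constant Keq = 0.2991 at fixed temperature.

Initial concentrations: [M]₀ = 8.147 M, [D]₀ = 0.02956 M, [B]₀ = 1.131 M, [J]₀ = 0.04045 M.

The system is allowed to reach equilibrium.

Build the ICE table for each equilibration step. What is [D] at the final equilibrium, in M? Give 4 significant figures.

[D]_eq = 0.0224 M

Q₀ = 0.1036 vs Keq = 0.2991 ⇒ Q<K, forward
Step 1:
                    M           D           B           J
  init          8.147     0.02956       1.131     0.04045
  Δ         -0.007163   -0.007163   -0.002388    0.004775
  eq             8.14      0.0224       1.129     0.04523
  solve Keq expr → x = 0.002388; check Q = 0.2991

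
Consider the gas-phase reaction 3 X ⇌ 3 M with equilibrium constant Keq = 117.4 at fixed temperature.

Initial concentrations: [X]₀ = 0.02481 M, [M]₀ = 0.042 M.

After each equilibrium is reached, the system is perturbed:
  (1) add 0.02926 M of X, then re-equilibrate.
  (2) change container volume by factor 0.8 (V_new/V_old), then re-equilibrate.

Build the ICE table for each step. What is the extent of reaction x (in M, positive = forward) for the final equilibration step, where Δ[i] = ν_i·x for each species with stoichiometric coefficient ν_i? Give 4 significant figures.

x = 0 M

Q₀ = 4.851 vs Keq = 117.4 ⇒ Q<K, forward
Step 1:
                    X           M
  I           0.02481       0.042
  C          -0.01348     0.01348
  E           0.01133     0.05548
  solve Keq expr → x = 0.004493; check Q = 117.4
Then add 0.02926 M of X.
Step 2:
                    X           M
  I           0.04059     0.05548
  C           -0.0243      0.0243
  E           0.01629     0.07978
  solve Keq expr → x = 0.008099; check Q = 117.4
Then change container volume by factor 0.8 (V_new/V_old).
Step 3:
                    X           M
  I           0.02037     0.09972
  C                 0           0
  E           0.02037     0.09972
  solve Keq expr → x = 0; check Q = 117.4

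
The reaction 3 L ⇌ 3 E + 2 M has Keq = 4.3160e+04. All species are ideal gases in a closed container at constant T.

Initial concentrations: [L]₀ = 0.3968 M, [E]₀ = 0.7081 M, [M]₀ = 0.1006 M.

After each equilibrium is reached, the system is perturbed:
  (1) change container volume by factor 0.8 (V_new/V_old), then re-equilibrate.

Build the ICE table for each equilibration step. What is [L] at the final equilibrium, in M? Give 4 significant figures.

[L]_eq = 0.02246 M

Q₀ = 0.05751 vs Keq = 4.3160e+04 ⇒ Q<K, forward
Step 1:
                  L         E         M
  I          0.3968    0.7081    0.1006
  C         -0.3812    0.3812    0.2542
  E         0.01556     1.089    0.3548
  solve Keq expr → x = 0.1271; check Q = 4.3160e+04
Then change container volume by factor 0.8 (V_new/V_old).
Step 2:
                  L         E         M
  I         0.01945     1.362    0.4434
  C        0.003003 -0.003003 -0.002002
  E         0.02246     1.359    0.4414
  solve Keq expr → x = -0.001001; check Q = 4.3160e+04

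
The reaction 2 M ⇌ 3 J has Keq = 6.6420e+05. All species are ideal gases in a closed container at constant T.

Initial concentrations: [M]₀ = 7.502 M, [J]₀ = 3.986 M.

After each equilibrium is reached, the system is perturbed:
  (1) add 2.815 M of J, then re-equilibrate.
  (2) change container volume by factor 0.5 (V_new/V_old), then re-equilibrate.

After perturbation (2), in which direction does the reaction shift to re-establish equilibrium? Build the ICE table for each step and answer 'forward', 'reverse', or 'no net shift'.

Direction: reverse

Q₀ = 1.125 vs Keq = 6.6420e+05 ⇒ Q<K, forward
Step 1:
                   M          J
  I            7.502      3.986
  C            -7.43      11.14
  E          0.07222      15.13
  solve Keq expr → x = 3.715; check Q = 6.6420e+05
Then add 2.815 M of J.
Step 2:
                   M          J
  I          0.07222      17.95
  C          0.02082   -0.03123
  E          0.09304      17.91
  solve Keq expr → x = -0.01041; check Q = 6.6420e+05
Then change container volume by factor 0.5 (V_new/V_old).
Step 3:
                   M          J
  I           0.1861      35.83
  C          0.07582    -0.1137
  E           0.2619      35.72
  solve Keq expr → x = -0.03791; check Q = 6.6420e+05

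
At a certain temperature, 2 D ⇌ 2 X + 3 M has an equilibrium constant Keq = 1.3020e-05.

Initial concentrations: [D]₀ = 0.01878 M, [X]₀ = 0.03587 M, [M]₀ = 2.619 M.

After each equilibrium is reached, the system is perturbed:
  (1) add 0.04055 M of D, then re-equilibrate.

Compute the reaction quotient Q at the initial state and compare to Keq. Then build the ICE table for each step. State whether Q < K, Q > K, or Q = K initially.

Q₀ = 65.54 vs Keq = 1.3020e-05 ⇒ Q>K, reverse
Step 1:
                   D          X          M
  Initial    0.01878    0.03587      2.619
  Change     0.03582   -0.03582   -0.05373
  Equil       0.0546 4.7953e-05      2.565
  solve Keq expr → x = -0.01791; check Q = 1.3020e-05
Then add 0.04055 M of D.
Step 2:
                   D          X          M
  Initial    0.09515 4.7953e-05      2.565
  Change  -3.5578e-05 3.5578e-05 5.3367e-05
  Equil      0.09512 8.3531e-05      2.565
  solve Keq expr → x = 1.7789e-05; check Q = 1.3020e-05

Q₀ = 65.54; Q > K (proceeds reverse)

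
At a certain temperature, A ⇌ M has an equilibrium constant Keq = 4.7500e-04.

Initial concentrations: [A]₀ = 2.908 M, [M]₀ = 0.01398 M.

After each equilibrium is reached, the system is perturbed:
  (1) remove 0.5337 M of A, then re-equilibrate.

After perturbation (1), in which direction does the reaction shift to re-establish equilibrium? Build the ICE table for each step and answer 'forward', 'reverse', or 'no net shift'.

Direction: reverse

Q₀ = 0.004807 vs Keq = 4.7500e-04 ⇒ Q>K, reverse
Step 1:
                  A         M
  init        2.908   0.01398
  Δ         0.01259  -0.01259
  eq          2.921  0.001387
  solve Keq expr → x = -0.01259; check Q = 4.7500e-04
Then remove 0.5337 M of A.
Step 2:
                  A         M
  init        2.387  0.001387
  Δ       2.5339e-04 -2.5339e-04
  eq          2.387  0.001134
  solve Keq expr → x = -2.5339e-04; check Q = 4.7500e-04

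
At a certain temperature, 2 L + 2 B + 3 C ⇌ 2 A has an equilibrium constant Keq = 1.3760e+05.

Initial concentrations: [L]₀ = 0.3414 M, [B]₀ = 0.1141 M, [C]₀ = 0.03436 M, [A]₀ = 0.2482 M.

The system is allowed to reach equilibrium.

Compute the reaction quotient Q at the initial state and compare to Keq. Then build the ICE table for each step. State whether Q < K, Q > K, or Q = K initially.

Q₀ = 1.0008e+06 vs Keq = 1.3760e+05 ⇒ Q>K, reverse
Step 1:
                  L         B         C         A
  init       0.3414    0.1141   0.03436    0.2482
  Δ         0.01514   0.01514   0.02271  -0.01514
  eq         0.3565    0.1292   0.05707    0.2331
  solve Keq expr → x = -0.007571; check Q = 1.3760e+05

Q₀ = 1.0008e+06; Q > K (proceeds reverse)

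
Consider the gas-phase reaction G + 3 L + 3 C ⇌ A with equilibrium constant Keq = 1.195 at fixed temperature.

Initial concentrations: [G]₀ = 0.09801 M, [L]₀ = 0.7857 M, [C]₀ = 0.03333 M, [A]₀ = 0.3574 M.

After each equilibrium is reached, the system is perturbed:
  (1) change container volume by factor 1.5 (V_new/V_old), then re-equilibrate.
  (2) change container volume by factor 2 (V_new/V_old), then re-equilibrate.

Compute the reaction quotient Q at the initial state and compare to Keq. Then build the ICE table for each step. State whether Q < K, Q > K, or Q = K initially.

Q₀ = 2.0305e+05 vs Keq = 1.195 ⇒ Q>K, reverse
Step 1:
                    G           L           C           A
  I           0.09801      0.7857     0.03333      0.3574
  C            0.1862      0.5586      0.5586     -0.1862
  E            0.2842       1.344       0.592      0.1712
  solve Keq expr → x = -0.1862; check Q = 1.195
Then change container volume by factor 1.5 (V_new/V_old).
Step 2:
                    G           L           C           A
  I            0.1895      0.8962      0.3946      0.1141
  C           0.05424      0.1627      0.1627    -0.05424
  E            0.2437       1.059      0.5574     0.05988
  solve Keq expr → x = -0.05424; check Q = 1.195
Then change container volume by factor 2 (V_new/V_old).
Step 3:
                    G           L           C           A
  I            0.1219      0.5295      0.2787     0.02994
  C           0.02797     0.08392     0.08392    -0.02797
  E            0.1498      0.6134      0.3626     0.00197
  solve Keq expr → x = -0.02797; check Q = 1.195

Q₀ = 2.0305e+05; Q > K (proceeds reverse)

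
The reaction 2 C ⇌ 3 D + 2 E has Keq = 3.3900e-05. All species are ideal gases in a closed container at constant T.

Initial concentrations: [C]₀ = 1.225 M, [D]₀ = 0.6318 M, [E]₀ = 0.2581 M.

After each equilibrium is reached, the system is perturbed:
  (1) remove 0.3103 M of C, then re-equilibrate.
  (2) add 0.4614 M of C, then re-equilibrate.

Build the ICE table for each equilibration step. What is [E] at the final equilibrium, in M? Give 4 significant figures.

Q₀ = 0.0112 vs Keq = 3.3900e-05 ⇒ Q>K, reverse
Step 1:
                    C           D           E
  Initial       1.225      0.6318      0.2581
  Change       0.2109     -0.3164     -0.2109
  Equil         1.436      0.3154     0.04719
  solve Keq expr → x = -0.1055; check Q = 3.3900e-05
Then remove 0.3103 M of C.
Step 2:
                    C           D           E
  Initial       1.126      0.3154     0.04719
  Change     0.007776    -0.01166   -0.007776
  Equil         1.133      0.3038     0.03941
  solve Keq expr → x = -0.003888; check Q = 3.3900e-05
Then add 0.4614 M of C.
Step 3:
                    C           D           E
  Initial       1.595      0.3038     0.03941
  Change     -0.01133       0.017     0.01133
  Equil         1.583      0.3208     0.05075
  solve Keq expr → x = 0.005666; check Q = 3.3900e-05

[E]_eq = 0.05075 M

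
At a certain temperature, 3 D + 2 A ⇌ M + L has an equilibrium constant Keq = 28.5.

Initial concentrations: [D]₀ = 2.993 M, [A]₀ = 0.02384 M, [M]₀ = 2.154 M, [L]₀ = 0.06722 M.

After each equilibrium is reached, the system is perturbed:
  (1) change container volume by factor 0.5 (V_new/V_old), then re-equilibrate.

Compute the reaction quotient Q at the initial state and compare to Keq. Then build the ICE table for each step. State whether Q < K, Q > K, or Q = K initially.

Q₀ = 9.502; Q < K (proceeds forward)

Q₀ = 9.502 vs Keq = 28.5 ⇒ Q<K, forward
Step 1:
                   D          A          M          L
  I            2.993    0.02384      2.154    0.06722
  C         -0.01422   -0.00948    0.00474    0.00474
  E            2.979    0.01436      2.159    0.07196
  solve Keq expr → x = 0.00474; check Q = 28.5
Then change container volume by factor 0.5 (V_new/V_old).
Step 2:
                   D          A          M          L
  I            5.958    0.02872      4.317     0.1439
  C         -0.02725   -0.01817   0.009084   0.009084
  E             5.93    0.01055      4.327      0.153
  solve Keq expr → x = 0.009084; check Q = 28.5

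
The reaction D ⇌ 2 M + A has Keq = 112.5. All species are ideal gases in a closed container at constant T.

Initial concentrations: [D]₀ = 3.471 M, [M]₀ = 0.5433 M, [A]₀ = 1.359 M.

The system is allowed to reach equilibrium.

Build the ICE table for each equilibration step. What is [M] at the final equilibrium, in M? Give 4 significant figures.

[M]_eq = 5.461 M

Q₀ = 0.1156 vs Keq = 112.5 ⇒ Q<K, forward
Step 1:
                    D           M           A
  Initial       3.471      0.5433       1.359
  Change       -2.459       4.918       2.459
  Equil         1.012       5.461       3.818
  solve Keq expr → x = 2.459; check Q = 112.5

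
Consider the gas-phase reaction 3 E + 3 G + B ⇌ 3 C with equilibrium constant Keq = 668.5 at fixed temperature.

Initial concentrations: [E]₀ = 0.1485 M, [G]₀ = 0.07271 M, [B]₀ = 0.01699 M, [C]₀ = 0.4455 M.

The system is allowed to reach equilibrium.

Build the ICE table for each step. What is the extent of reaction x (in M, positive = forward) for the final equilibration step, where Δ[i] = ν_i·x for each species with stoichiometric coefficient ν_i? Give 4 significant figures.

Q₀ = 4.1342e+06 vs Keq = 668.5 ⇒ Q>K, reverse
Step 1:
                    E           G           B           C
  I            0.1485     0.07271     0.01699      0.4455
  C            0.1677      0.1677     0.05591     -0.1677
  E            0.3162      0.2405      0.0729      0.2778
  solve Keq expr → x = -0.05591; check Q = 668.5

x = -0.05591 M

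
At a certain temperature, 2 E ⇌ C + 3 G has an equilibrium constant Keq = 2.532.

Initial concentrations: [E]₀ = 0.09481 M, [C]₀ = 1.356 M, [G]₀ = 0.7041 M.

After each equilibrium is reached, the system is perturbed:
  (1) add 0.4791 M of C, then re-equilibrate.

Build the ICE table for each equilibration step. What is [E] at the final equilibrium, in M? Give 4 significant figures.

Q₀ = 52.66 vs Keq = 2.532 ⇒ Q>K, reverse
Step 1:
                    E           C           G
  Initial     0.09481       1.356      0.7041
  Change       0.1459    -0.07293     -0.2188
  Equil        0.2407       1.283      0.4853
  solve Keq expr → x = -0.07293; check Q = 2.532
Then add 0.4791 M of C.
Step 2:
                    E           C           G
  Initial      0.2407       1.762      0.4853
  Change      0.01779   -0.008893    -0.02668
  Equil        0.2585       1.753      0.4586
  solve Keq expr → x = -0.008893; check Q = 2.532

[E]_eq = 0.2585 M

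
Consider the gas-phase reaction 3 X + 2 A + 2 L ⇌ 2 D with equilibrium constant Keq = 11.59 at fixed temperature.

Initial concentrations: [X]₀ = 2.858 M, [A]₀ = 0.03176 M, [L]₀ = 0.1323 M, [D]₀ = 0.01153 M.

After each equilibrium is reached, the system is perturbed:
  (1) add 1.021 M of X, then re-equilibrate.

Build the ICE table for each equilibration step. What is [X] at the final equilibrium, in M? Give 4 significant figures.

[X]_eq = 3.848 M

Q₀ = 0.3225 vs Keq = 11.59 ⇒ Q<K, forward
Step 1:
                    X           A           L           D
  init          2.858     0.03176      0.1323     0.01153
  Δ          -0.02506    -0.01671    -0.01671     0.01671
  eq            2.833     0.01505      0.1156     0.02824
  solve Keq expr → x = 0.008355; check Q = 11.59
Then add 1.021 M of X.
Step 2:
                    X           A           L           D
  init          3.854     0.01505      0.1156     0.02824
  Δ         -0.005801   -0.003868   -0.003868    0.003868
  eq            3.848     0.01118      0.1117     0.03211
  solve Keq expr → x = 0.001934; check Q = 11.59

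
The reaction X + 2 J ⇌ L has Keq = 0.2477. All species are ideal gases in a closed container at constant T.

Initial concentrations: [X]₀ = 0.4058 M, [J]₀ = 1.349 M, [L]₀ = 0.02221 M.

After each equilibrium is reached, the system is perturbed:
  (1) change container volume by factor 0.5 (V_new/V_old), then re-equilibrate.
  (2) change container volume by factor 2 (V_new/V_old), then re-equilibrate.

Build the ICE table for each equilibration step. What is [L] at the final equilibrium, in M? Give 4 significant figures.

[L]_eq = 0.1091 M

Q₀ = 0.03008 vs Keq = 0.2477 ⇒ Q<K, forward
Step 1:
                   X          J          L
  Initial     0.4058      1.349    0.02221
  Change    -0.08689    -0.1738    0.08689
  Equil       0.3189      1.175     0.1091
  solve Keq expr → x = 0.08689; check Q = 0.2477
Then change container volume by factor 0.5 (V_new/V_old).
Step 2:
                   X          J          L
  Initial     0.6378       2.35     0.2182
  Change      -0.198     -0.396      0.198
  Equil       0.4398      1.954     0.4162
  solve Keq expr → x = 0.198; check Q = 0.2477
Then change container volume by factor 2 (V_new/V_old).
Step 3:
                   X          J          L
  Initial     0.2199     0.9772     0.2081
  Change     0.09899      0.198   -0.09899
  Equil       0.3189      1.175     0.1091
  solve Keq expr → x = -0.09899; check Q = 0.2477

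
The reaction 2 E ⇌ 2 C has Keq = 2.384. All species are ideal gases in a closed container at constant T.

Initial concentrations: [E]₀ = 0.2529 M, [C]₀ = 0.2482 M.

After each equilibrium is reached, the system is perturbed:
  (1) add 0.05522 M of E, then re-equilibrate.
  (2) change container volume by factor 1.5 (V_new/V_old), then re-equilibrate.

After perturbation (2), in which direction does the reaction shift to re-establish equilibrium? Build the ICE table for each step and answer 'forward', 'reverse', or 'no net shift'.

Direction: no net shift

Q₀ = 0.9632 vs Keq = 2.384 ⇒ Q<K, forward
Step 1:
                    E           C
  init         0.2529      0.2482
  Δ          -0.05593     0.05593
  eq            0.197      0.3041
  solve Keq expr → x = 0.02796; check Q = 2.384
Then add 0.05522 M of E.
Step 2:
                    E           C
  init         0.2522      0.3041
  Δ          -0.03351     0.03351
  eq           0.2187      0.3376
  solve Keq expr → x = 0.01676; check Q = 2.384
Then change container volume by factor 1.5 (V_new/V_old).
Step 3:
                    E           C
  init         0.1458      0.2251
  Δ                 0           0
  eq           0.1458      0.2251
  solve Keq expr → x = 0; check Q = 2.384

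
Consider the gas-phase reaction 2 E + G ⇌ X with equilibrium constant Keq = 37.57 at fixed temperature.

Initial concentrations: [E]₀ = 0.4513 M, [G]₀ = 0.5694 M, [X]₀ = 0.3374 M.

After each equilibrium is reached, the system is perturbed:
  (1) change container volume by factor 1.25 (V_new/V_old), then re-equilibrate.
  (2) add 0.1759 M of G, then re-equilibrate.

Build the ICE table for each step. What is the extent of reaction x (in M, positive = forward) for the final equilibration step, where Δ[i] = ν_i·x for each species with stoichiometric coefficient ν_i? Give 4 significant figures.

Q₀ = 2.909 vs Keq = 37.57 ⇒ Q<K, forward
Step 1:
                    E           G           X
  Initial      0.4513      0.5694      0.3374
  Change      -0.2794     -0.1397      0.1397
  Equil        0.1719      0.4297      0.4771
  solve Keq expr → x = 0.1397; check Q = 37.57
Then change container volume by factor 1.25 (V_new/V_old).
Step 2:
                    E           G           X
  Initial      0.1375      0.3438      0.3817
  Change      0.02789     0.01395    -0.01395
  Equil        0.1654      0.3577      0.3677
  solve Keq expr → x = -0.01395; check Q = 37.57
Then add 0.1759 M of G.
Step 3:
                    E           G           X
  Initial      0.1654      0.5336      0.3677
  Change     -0.02591    -0.01296     0.01296
  Equil        0.1395      0.5207      0.3807
  solve Keq expr → x = 0.01296; check Q = 37.57

x = 0.01296 M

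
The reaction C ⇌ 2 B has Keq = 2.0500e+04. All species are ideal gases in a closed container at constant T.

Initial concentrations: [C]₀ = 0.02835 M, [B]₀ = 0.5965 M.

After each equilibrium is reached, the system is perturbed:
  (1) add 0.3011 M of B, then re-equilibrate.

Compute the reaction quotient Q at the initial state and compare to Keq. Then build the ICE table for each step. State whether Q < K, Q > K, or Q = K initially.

Q₀ = 12.55; Q < K (proceeds forward)

Q₀ = 12.55 vs Keq = 2.0500e+04 ⇒ Q<K, forward
Step 1:
                  C         B
  init      0.02835    0.5965
  Δ        -0.02833   0.05666
  eq      2.0811e-05    0.6532
  solve Keq expr → x = 0.02833; check Q = 2.0500e+04
Then add 0.3011 M of B.
Step 2:
                  C         B
  init    2.0811e-05    0.9543
  Δ       2.3605e-05 -4.7210e-05
  eq      4.4416e-05    0.9542
  solve Keq expr → x = -2.3605e-05; check Q = 2.0500e+04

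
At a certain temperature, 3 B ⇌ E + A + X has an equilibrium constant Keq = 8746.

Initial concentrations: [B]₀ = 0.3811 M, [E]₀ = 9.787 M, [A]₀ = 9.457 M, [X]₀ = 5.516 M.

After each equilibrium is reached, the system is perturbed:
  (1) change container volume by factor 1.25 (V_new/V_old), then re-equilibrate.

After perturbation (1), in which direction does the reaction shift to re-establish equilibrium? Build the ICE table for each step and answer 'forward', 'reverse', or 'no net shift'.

Direction: no net shift

Q₀ = 9224 vs Keq = 8746 ⇒ Q>K, reverse
Step 1:
                  B         E         A         X
  I          0.3811     9.787     9.457     5.516
  C        0.006705 -0.002235 -0.002235 -0.002235
  E          0.3878     9.785     9.455     5.514
  solve Keq expr → x = -0.002235; check Q = 8746
Then change container volume by factor 1.25 (V_new/V_old).
Step 2:
                  B         E         A         X
  I          0.3102     7.828     7.564     4.411
  C               0         0         0         0
  E          0.3102     7.828     7.564     4.411
  solve Keq expr → x = 0; check Q = 8746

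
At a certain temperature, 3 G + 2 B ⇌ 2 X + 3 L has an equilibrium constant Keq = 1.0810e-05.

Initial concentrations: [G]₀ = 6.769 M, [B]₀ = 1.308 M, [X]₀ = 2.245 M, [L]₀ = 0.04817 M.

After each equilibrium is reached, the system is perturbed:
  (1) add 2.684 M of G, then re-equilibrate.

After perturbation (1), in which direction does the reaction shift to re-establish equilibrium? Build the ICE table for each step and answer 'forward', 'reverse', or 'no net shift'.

Direction: forward

Q₀ = 1.0616e-06 vs Keq = 1.0810e-05 ⇒ Q<K, forward
Step 1:
                    G           B           X           L
  init          6.769       1.308       2.245     0.04817
  Δ          -0.05252    -0.03502     0.03502     0.05252
  eq            6.716       1.273        2.28      0.1007
  solve Keq expr → x = 0.01751; check Q = 1.0810e-05
Then add 2.684 M of G.
Step 2:
                    G           B           X           L
  init            9.4       1.273        2.28      0.1007
  Δ          -0.03688    -0.02459     0.02459     0.03688
  eq            9.364       1.248       2.305      0.1376
  solve Keq expr → x = 0.01229; check Q = 1.0810e-05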